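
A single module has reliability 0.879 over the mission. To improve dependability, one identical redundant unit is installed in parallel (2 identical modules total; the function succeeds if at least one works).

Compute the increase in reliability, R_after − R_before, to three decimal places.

0.106

R_before = 0.879
R_after = 1 − (1 − 0.879)^2 = 0.985
ΔR = 0.985 − 0.879 = 0.106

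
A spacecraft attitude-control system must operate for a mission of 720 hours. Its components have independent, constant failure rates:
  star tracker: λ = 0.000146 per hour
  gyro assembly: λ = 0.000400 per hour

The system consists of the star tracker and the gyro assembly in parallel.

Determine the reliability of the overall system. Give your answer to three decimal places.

0.975

R(star tracker) = exp(−0.000146 × 720) = 0.90022
R(gyro assembly) = exp(−0.000400 × 720) = 0.74976
Parallel (star tracker and gyro assembly): 1 − (1 − 0.90022)(1 − 0.74976) = 0.975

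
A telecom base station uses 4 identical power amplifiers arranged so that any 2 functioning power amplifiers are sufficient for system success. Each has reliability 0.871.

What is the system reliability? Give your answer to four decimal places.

R = Σ_{i=2}^{4} C(4,i) p^i (1−p)^{4−i} with p = 0.871
C(4,2)·0.871^2·0.129^2 = 0.075747
C(4,3)·0.871^3·0.129^1 = 0.340961
C(4,4)·0.871^4·0.129^0 = 0.575536
Sum = 0.9922

0.9922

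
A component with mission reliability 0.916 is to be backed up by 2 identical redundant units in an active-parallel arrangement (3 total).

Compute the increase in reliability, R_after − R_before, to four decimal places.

0.0834

R_before = 0.916
R_after = 1 − (1 − 0.916)^3 = 0.9994
ΔR = 0.9994 − 0.916 = 0.0834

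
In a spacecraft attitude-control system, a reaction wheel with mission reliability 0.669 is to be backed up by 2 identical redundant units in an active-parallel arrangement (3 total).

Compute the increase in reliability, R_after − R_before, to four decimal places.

0.2947

R_before = 0.669
R_after = 1 − (1 − 0.669)^3 = 0.9637
ΔR = 0.9637 − 0.669 = 0.2947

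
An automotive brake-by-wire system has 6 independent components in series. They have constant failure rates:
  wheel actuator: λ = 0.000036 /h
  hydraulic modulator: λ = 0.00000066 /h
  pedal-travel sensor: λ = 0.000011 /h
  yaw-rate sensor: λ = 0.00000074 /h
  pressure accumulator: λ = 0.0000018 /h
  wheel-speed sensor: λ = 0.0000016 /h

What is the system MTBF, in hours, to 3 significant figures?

19300

Series of exponential components: λ_sys = Σ λ_i
λ_sys = 0.000036 + 0.00000066 + 0.000011 + 0.00000074 + 0.0000018 + 0.0000016 = 5.1800e-05 /h
MTBF = 1 / λ_sys = 19300 h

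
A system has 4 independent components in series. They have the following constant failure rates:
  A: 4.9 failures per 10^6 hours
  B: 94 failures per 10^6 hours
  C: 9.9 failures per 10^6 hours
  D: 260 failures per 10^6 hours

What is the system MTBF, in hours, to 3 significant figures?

Series of exponential components: λ_sys = Σ λ_i
λ_sys = 0.0000049 + 0.000094 + 0.0000099 + 0.00026 = 3.6880e-04 /h
MTBF = 1 / λ_sys = 2710 h

2710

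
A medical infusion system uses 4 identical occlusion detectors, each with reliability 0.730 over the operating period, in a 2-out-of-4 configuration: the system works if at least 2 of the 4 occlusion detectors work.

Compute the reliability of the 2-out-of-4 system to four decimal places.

0.9372

R = Σ_{i=2}^{4} C(4,i) p^i (1−p)^{4−i} with p = 0.730
C(4,2)·0.730^2·0.270^2 = 0.233090
C(4,3)·0.730^3·0.270^1 = 0.420138
C(4,4)·0.730^4·0.270^0 = 0.283982
Sum = 0.9372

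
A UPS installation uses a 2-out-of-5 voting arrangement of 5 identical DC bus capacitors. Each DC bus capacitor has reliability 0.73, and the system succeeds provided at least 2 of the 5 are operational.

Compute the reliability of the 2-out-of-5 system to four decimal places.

R = Σ_{i=2}^{5} C(5,i) p^i (1−p)^{5−i} with p = 0.73
C(5,2)·0.73^2·0.27^3 = 0.104891
C(5,3)·0.73^3·0.27^2 = 0.283593
C(5,4)·0.73^4·0.27^1 = 0.383376
C(5,5)·0.73^5·0.27^0 = 0.207307
Sum = 0.9792

0.9792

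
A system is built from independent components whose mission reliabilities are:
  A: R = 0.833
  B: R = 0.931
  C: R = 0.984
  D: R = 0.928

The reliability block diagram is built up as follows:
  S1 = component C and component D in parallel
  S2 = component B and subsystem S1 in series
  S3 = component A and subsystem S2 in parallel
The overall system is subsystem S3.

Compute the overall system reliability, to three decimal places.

0.988

Parallel (C and D): 1 − (1 − 0.98400)(1 − 0.92800) = 0.99885
Series (B and [0.99885]): 0.93100 × 0.99885 = 0.92993
Parallel (A and [0.92993]): 1 − (1 − 0.83300)(1 − 0.92993) = 0.988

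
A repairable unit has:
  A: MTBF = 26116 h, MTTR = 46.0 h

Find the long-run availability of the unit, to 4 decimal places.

0.9982

A(A) = MTBF/(MTBF+MTTR) = 26116/(26116+46.0) = 0.9982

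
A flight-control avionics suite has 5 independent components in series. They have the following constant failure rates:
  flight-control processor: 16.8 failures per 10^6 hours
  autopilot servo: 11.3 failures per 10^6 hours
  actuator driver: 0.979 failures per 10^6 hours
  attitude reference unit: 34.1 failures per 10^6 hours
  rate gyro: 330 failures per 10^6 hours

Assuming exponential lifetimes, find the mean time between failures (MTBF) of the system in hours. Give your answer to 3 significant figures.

Series of exponential components: λ_sys = Σ λ_i
λ_sys = 0.0000168 + 0.0000113 + 0.000000979 + 0.0000341 + 0.000330 = 3.9318e-04 /h
MTBF = 1 / λ_sys = 2540 h

2540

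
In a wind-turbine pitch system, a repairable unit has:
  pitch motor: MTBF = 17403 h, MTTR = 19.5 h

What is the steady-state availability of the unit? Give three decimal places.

A(pitch motor) = MTBF/(MTBF+MTTR) = 17403/(17403+19.5) = 0.999

0.999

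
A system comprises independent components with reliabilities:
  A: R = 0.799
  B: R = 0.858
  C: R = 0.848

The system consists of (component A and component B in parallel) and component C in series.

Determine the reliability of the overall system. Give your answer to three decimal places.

Parallel (A and B): 1 − (1 − 0.79900)(1 − 0.85800) = 0.97146
Series ([0.97146] and C): 0.97146 × 0.84800 = 0.824

0.824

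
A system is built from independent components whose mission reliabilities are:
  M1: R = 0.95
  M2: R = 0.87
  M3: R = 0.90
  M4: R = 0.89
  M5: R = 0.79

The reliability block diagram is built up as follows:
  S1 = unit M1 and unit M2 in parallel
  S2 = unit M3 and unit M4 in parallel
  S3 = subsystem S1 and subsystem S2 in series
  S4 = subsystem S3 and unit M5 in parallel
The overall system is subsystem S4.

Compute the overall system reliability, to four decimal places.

Parallel (M1 and M2): 1 − (1 − 0.950000)(1 − 0.870000) = 0.993500
Parallel (M3 and M4): 1 − (1 − 0.900000)(1 − 0.890000) = 0.989000
Series ([0.993500] and [0.989000]): 0.993500 × 0.989000 = 0.982572
Parallel ([0.982572] and M5): 1 − (1 − 0.982572)(1 − 0.790000) = 0.9963

0.9963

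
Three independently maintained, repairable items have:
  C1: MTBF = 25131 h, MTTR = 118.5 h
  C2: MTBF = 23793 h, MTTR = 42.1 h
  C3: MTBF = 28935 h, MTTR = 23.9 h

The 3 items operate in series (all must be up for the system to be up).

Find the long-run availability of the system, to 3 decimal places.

A(C1) = MTBF/(MTBF+MTTR) = 25131/(25131+118.5) = 0.995307
A(C2) = MTBF/(MTBF+MTTR) = 23793/(23793+42.1) = 0.998234
A(C3) = MTBF/(MTBF+MTTR) = 28935/(28935+23.9) = 0.999175
Series availability: 0.995307 × 0.998234 × 0.999175 = 0.993

0.993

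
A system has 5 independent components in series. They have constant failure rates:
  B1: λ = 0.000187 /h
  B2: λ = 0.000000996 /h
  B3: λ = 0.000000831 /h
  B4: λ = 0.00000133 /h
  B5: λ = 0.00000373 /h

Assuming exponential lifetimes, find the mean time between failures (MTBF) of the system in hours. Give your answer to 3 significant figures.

Series of exponential components: λ_sys = Σ λ_i
λ_sys = 0.000187 + 0.000000996 + 0.000000831 + 0.00000133 + 0.00000373 = 1.9389e-04 /h
MTBF = 1 / λ_sys = 5160 h

5160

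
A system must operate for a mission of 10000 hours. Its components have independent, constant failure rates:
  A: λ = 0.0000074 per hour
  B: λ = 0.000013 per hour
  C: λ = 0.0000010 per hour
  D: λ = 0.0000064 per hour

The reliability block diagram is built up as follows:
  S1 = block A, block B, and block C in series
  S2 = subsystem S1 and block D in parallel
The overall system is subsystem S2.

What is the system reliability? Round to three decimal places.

R(A) = exp(−0.0000074 × 10000) = 0.92867
R(B) = exp(−0.000013 × 10000) = 0.87810
R(C) = exp(−0.0000010 × 10000) = 0.99005
R(D) = exp(−0.0000064 × 10000) = 0.93800
Series (A, B, and C): 0.92867 × 0.87810 × 0.99005 = 0.80735
Parallel ([0.80735] and D): 1 − (1 − 0.80735)(1 − 0.93800) = 0.988

0.988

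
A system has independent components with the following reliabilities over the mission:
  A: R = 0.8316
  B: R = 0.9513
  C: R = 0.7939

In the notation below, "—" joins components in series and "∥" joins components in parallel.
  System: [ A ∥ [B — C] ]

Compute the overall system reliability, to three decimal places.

0.959

Series (B and C): 0.95130 × 0.79390 = 0.75524
Parallel (A and [0.75524]): 1 − (1 − 0.83160)(1 − 0.75524) = 0.959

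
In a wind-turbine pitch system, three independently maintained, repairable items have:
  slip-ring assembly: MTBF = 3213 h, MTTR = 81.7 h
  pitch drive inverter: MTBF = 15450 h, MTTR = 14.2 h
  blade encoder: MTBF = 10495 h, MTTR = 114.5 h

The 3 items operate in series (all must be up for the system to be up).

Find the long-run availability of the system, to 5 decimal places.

A(slip-ring assembly) = MTBF/(MTBF+MTTR) = 3213/(3213+81.7) = 0.975203
A(pitch drive inverter) = MTBF/(MTBF+MTTR) = 15450/(15450+14.2) = 0.999082
A(blade encoder) = MTBF/(MTBF+MTTR) = 10495/(10495+114.5) = 0.989208
Series availability: 0.975203 × 0.999082 × 0.989208 = 0.96379

0.96379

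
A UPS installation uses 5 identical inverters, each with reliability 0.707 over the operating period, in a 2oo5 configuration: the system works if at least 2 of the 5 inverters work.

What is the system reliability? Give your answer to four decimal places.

0.9718

R = Σ_{i=2}^{5} C(5,i) p^i (1−p)^{5−i} with p = 0.707
C(5,2)·0.707^2·0.293^3 = 0.125731
C(5,3)·0.707^3·0.293^2 = 0.303385
C(5,4)·0.707^4·0.293^1 = 0.366029
C(5,5)·0.707^5·0.293^0 = 0.176643
Sum = 0.9718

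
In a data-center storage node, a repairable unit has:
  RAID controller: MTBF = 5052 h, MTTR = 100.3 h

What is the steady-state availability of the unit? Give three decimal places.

A(RAID controller) = MTBF/(MTBF+MTTR) = 5052/(5052+100.3) = 0.981

0.981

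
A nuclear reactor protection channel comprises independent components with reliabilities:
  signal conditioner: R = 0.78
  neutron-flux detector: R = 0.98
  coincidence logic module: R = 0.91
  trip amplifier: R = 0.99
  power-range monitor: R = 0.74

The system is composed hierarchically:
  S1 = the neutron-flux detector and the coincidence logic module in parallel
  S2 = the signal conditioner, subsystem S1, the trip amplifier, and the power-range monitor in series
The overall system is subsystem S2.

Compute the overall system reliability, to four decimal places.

Parallel (neutron-flux detector and coincidence logic module): 1 − (1 − 0.980000)(1 − 0.910000) = 0.998200
Series (signal conditioner, [0.998200], trip amplifier, and power-range monitor): 0.780000 × 0.998200 × 0.990000 × 0.740000 = 0.5704

0.5704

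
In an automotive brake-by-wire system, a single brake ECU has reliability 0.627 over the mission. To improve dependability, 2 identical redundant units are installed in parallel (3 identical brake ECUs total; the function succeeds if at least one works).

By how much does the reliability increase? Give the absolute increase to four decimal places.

0.3211

R_before = 0.627
R_after = 1 − (1 − 0.627)^3 = 0.9481
ΔR = 0.9481 − 0.627 = 0.3211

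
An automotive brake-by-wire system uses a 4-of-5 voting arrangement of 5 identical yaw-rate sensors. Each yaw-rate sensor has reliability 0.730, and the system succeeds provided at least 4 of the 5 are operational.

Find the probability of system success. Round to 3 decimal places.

0.591

R = Σ_{i=4}^{5} C(5,i) p^i (1−p)^{5−i} with p = 0.730
C(5,4)·0.730^4·0.270^1 = 0.38338
C(5,5)·0.730^5·0.270^0 = 0.20731
Sum = 0.591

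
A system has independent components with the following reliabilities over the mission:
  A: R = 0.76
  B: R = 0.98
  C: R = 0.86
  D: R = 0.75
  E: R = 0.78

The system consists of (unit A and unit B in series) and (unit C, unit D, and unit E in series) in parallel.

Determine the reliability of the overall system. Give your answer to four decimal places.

0.8732

Series (A and B): 0.760000 × 0.980000 = 0.744800
Series (C, D, and E): 0.860000 × 0.750000 × 0.780000 = 0.503100
Parallel ([0.744800] and [0.503100]): 1 − (1 − 0.744800)(1 − 0.503100) = 0.8732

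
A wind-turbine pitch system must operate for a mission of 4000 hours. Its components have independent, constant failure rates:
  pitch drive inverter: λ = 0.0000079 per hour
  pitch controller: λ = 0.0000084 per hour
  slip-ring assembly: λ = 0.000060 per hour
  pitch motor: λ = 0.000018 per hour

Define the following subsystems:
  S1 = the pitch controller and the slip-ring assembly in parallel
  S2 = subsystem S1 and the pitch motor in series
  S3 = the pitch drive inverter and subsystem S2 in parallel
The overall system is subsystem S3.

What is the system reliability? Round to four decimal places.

R(pitch drive inverter) = exp(−0.0000079 × 4000) = 0.968894
R(pitch controller) = exp(−0.0000084 × 4000) = 0.966958
R(slip-ring assembly) = exp(−0.000060 × 4000) = 0.786628
R(pitch motor) = exp(−0.000018 × 4000) = 0.930531
Parallel (pitch controller and slip-ring assembly): 1 − (1 − 0.966958)(1 − 0.786628) = 0.992950
Series ([0.992950] and pitch motor): 0.992950 × 0.930531 = 0.923971
Parallel (pitch drive inverter and [0.923971]): 1 − (1 − 0.968894)(1 − 0.923971) = 0.9976

0.9976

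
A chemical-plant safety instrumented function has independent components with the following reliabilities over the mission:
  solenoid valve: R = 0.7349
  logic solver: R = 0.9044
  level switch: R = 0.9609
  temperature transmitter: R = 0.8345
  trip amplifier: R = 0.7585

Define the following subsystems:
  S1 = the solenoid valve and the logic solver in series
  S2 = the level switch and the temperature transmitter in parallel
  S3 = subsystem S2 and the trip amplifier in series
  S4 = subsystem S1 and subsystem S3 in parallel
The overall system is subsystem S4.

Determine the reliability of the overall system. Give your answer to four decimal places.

Series (solenoid valve and logic solver): 0.734900 × 0.904400 = 0.664644
Parallel (level switch and temperature transmitter): 1 − (1 − 0.960900)(1 − 0.834500) = 0.993529
Series ([0.993529] and trip amplifier): 0.993529 × 0.758500 = 0.753592
Parallel ([0.664644] and [0.753592]): 1 − (1 − 0.664644)(1 − 0.753592) = 0.9174

0.9174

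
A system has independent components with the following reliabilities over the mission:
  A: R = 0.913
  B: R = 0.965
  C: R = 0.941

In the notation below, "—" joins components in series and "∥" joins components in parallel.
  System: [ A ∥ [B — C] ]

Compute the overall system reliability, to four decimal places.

Series (B and C): 0.965000 × 0.941000 = 0.908065
Parallel (A and [0.908065]): 1 − (1 − 0.913000)(1 − 0.908065) = 0.9920

0.9920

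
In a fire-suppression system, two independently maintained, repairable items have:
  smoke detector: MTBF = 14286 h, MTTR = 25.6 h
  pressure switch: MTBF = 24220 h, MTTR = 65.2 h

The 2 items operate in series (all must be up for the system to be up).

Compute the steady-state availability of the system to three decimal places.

0.996

A(smoke detector) = MTBF/(MTBF+MTTR) = 14286/(14286+25.6) = 0.998211
A(pressure switch) = MTBF/(MTBF+MTTR) = 24220/(24220+65.2) = 0.997315
Series availability: 0.998211 × 0.997315 = 0.996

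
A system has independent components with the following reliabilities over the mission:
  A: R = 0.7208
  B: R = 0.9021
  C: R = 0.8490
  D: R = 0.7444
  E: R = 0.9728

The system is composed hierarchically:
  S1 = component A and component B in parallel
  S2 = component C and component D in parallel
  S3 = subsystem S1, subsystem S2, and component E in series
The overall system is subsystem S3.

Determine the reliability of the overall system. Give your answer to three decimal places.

0.910

Parallel (A and B): 1 − (1 − 0.72080)(1 − 0.90210) = 0.97267
Parallel (C and D): 1 − (1 − 0.84900)(1 − 0.74440) = 0.96140
Series ([0.97267], [0.96140], and E): 0.97267 × 0.96140 × 0.97280 = 0.910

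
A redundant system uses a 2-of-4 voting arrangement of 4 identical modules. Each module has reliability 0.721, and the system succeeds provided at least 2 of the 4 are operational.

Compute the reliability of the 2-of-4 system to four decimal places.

0.9313

R = Σ_{i=2}^{4} C(4,i) p^i (1−p)^{4−i} with p = 0.721
C(4,2)·0.721^2·0.279^2 = 0.242790
C(4,3)·0.721^3·0.279^1 = 0.418283
C(4,4)·0.721^4·0.279^0 = 0.270235
Sum = 0.9313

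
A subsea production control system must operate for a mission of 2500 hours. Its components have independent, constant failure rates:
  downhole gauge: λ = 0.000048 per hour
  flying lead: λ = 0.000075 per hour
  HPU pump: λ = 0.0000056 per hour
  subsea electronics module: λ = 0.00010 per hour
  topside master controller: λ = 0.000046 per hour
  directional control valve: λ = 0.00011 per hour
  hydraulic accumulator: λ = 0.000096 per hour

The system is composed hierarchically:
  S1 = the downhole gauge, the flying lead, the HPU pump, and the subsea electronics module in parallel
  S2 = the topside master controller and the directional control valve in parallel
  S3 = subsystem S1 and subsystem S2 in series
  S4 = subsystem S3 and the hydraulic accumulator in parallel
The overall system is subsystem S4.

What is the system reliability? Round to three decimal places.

R(downhole gauge) = exp(−0.000048 × 2500) = 0.88692
R(flying lead) = exp(−0.000075 × 2500) = 0.82903
R(HPU pump) = exp(−0.0000056 × 2500) = 0.98610
R(subsea electronics module) = exp(−0.00010 × 2500) = 0.77880
R(topside master controller) = exp(−0.000046 × 2500) = 0.89137
R(directional control valve) = exp(−0.00011 × 2500) = 0.75957
R(hydraulic accumulator) = exp(−0.000096 × 2500) = 0.78663
Parallel (downhole gauge, flying lead, HPU pump, and subsea electronics module): 1 − (1 − 0.88692)(1 − 0.82903)(1 − 0.98610)(1 − 0.77880) = 0.99994
Parallel (topside master controller and directional control valve): 1 − (1 − 0.89137)(1 − 0.75957) = 0.97388
Series ([0.99994] and [0.97388]): 0.99994 × 0.97388 = 0.97382
Parallel ([0.97382] and hydraulic accumulator): 1 − (1 − 0.97382)(1 − 0.78663) = 0.994

0.994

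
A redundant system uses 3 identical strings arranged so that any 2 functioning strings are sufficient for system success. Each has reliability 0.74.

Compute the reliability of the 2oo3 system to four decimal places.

0.8324

R = Σ_{i=2}^{3} C(3,i) p^i (1−p)^{3−i} with p = 0.74
C(3,2)·0.74^2·0.26^1 = 0.427128
C(3,3)·0.74^3·0.26^0 = 0.405224
Sum = 0.8324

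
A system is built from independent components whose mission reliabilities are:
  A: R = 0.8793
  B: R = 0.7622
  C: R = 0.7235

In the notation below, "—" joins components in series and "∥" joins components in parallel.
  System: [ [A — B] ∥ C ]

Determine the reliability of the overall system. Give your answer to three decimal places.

0.909

Series (A and B): 0.87930 × 0.76220 = 0.67020
Parallel ([0.67020] and C): 1 − (1 − 0.67020)(1 − 0.72350) = 0.909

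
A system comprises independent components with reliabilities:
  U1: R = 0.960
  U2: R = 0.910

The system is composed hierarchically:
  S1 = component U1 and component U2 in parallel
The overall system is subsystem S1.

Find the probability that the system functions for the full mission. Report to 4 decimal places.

0.9964

Parallel (U1 and U2): 1 − (1 − 0.960000)(1 − 0.910000) = 0.9964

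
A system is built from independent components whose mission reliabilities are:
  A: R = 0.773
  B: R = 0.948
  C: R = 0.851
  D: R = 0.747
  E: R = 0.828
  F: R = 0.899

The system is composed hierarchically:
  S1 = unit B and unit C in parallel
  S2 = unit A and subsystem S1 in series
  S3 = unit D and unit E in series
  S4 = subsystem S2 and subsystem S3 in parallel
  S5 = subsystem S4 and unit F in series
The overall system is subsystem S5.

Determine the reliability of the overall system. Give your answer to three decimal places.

Parallel (B and C): 1 − (1 − 0.94800)(1 − 0.85100) = 0.99225
Series (A and [0.99225]): 0.77300 × 0.99225 = 0.76701
Series (D and E): 0.74700 × 0.82800 = 0.61852
Parallel ([0.76701] and [0.61852]): 1 − (1 − 0.76701)(1 − 0.61852) = 0.91112
Series ([0.91112] and F): 0.91112 × 0.89900 = 0.819

0.819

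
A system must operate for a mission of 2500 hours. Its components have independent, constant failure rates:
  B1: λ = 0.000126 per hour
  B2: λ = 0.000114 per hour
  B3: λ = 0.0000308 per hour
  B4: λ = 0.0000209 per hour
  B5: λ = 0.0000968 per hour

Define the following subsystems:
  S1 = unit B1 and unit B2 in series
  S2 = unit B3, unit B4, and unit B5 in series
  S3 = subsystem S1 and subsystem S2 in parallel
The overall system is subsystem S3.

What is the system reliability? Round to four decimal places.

0.8601

R(B1) = exp(−0.000126 × 2500) = 0.729789
R(B2) = exp(−0.000114 × 2500) = 0.752014
R(B3) = exp(−0.0000308 × 2500) = 0.925890
R(B4) = exp(−0.0000209 × 2500) = 0.949092
R(B5) = exp(−0.0000968 × 2500) = 0.785056
Series (B1 and B2): 0.729789 × 0.752014 = 0.548812
Series (B3, B4, and B5): 0.925890 × 0.949092 × 0.785056 = 0.689872
Parallel ([0.548812] and [0.689872]): 1 − (1 − 0.548812)(1 − 0.689872) = 0.8601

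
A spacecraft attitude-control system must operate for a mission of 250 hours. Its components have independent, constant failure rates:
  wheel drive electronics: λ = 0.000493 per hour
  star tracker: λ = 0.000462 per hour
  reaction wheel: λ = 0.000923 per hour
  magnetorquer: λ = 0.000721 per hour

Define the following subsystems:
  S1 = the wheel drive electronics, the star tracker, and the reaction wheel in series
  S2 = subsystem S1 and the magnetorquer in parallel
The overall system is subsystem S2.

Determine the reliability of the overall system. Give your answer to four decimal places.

R(wheel drive electronics) = exp(−0.000493 × 250) = 0.884043
R(star tracker) = exp(−0.000462 × 250) = 0.890921
R(reaction wheel) = exp(−0.000923 × 250) = 0.793938
R(magnetorquer) = exp(−0.000721 × 250) = 0.835061
Series (wheel drive electronics, star tracker, and reaction wheel): 0.884043 × 0.890921 × 0.793938 = 0.625315
Parallel ([0.625315] and magnetorquer): 1 − (1 − 0.625315)(1 − 0.835061) = 0.9382

0.9382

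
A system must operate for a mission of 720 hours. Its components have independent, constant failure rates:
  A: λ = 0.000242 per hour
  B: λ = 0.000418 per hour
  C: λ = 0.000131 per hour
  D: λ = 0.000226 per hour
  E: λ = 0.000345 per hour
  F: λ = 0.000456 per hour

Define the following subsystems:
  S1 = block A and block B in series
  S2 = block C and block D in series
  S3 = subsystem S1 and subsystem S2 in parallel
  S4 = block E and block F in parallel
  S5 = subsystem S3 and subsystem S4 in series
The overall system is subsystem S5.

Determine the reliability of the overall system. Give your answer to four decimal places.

0.8580

R(A) = exp(−0.000242 × 720) = 0.840095
R(B) = exp(−0.000418 × 720) = 0.740107
R(C) = exp(−0.000131 × 720) = 0.909992
R(D) = exp(−0.000226 × 720) = 0.849829
R(E) = exp(−0.000345 × 720) = 0.780048
R(F) = exp(−0.000456 × 720) = 0.720133
Series (A and B): 0.840095 × 0.740107 = 0.621760
Series (C and D): 0.909992 × 0.849829 = 0.773338
Parallel ([0.621760] and [0.773338]): 1 − (1 − 0.621760)(1 − 0.773338) = 0.914267
Parallel (E and F): 1 − (1 − 0.780048)(1 − 0.720133) = 0.938443
Series ([0.914267] and [0.938443]): 0.914267 × 0.938443 = 0.8580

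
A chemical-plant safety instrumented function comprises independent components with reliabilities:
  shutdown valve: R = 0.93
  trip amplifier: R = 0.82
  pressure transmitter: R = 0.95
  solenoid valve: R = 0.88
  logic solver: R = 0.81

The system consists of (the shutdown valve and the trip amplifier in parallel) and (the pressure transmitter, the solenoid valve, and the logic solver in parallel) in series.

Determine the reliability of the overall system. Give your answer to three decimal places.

0.986

Parallel (shutdown valve and trip amplifier): 1 − (1 − 0.93000)(1 − 0.82000) = 0.98740
Parallel (pressure transmitter, solenoid valve, and logic solver): 1 − (1 − 0.95000)(1 − 0.88000)(1 − 0.81000) = 0.99886
Series ([0.98740] and [0.99886]): 0.98740 × 0.99886 = 0.986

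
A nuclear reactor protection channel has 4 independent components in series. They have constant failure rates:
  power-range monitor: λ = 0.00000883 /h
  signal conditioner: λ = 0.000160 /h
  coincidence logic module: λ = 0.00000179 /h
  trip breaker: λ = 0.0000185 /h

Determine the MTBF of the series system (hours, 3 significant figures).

5290

Series of exponential components: λ_sys = Σ λ_i
λ_sys = 0.00000883 + 0.000160 + 0.00000179 + 0.0000185 = 1.8912e-04 /h
MTBF = 1 / λ_sys = 5290 h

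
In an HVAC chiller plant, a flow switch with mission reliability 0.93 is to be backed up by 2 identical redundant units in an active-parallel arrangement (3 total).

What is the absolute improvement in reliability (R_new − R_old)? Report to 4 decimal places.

R_before = 0.93
R_after = 1 − (1 − 0.93)^3 = 0.9997
ΔR = 0.9997 − 0.93 = 0.0697

0.0697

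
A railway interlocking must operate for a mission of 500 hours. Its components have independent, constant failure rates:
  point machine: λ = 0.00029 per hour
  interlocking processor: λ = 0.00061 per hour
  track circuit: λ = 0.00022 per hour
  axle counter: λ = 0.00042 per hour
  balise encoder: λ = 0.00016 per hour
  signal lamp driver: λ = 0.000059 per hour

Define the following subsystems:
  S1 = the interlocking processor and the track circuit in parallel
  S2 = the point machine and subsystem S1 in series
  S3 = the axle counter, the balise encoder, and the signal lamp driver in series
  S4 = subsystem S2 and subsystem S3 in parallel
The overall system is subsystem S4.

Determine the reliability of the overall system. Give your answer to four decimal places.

0.9566

R(point machine) = exp(−0.00029 × 500) = 0.865022
R(interlocking processor) = exp(−0.00061 × 500) = 0.737123
R(track circuit) = exp(−0.00022 × 500) = 0.895834
R(axle counter) = exp(−0.00042 × 500) = 0.810584
R(balise encoder) = exp(−0.00016 × 500) = 0.923116
R(signal lamp driver) = exp(−0.000059 × 500) = 0.970931
Parallel (interlocking processor and track circuit): 1 − (1 − 0.737123)(1 − 0.895834) = 0.972617
Series (point machine and [0.972617]): 0.865022 × 0.972617 = 0.841335
Series (axle counter, balise encoder, and signal lamp driver): 0.810584 × 0.923116 × 0.970931 = 0.726512
Parallel ([0.841335] and [0.726512]): 1 − (1 − 0.841335)(1 − 0.726512) = 0.9566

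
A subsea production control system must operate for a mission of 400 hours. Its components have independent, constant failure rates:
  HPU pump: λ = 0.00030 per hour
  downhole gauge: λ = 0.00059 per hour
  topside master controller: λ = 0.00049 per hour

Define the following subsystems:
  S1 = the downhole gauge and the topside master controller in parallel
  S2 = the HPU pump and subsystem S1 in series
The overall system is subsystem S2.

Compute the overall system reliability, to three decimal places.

0.854

R(HPU pump) = exp(−0.00030 × 400) = 0.88692
R(downhole gauge) = exp(−0.00059 × 400) = 0.78978
R(topside master controller) = exp(−0.00049 × 400) = 0.82201
Parallel (downhole gauge and topside master controller): 1 − (1 − 0.78978)(1 − 0.82201) = 0.96258
Series (HPU pump and [0.96258]): 0.88692 × 0.96258 = 0.854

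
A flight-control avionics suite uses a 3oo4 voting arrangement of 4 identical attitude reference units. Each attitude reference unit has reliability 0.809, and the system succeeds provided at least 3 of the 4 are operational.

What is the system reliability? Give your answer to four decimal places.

R = Σ_{i=3}^{4} C(4,i) p^i (1−p)^{4−i} with p = 0.809
C(4,3)·0.809^3·0.191^1 = 0.404519
C(4,4)·0.809^4·0.191^0 = 0.428345
Sum = 0.8329

0.8329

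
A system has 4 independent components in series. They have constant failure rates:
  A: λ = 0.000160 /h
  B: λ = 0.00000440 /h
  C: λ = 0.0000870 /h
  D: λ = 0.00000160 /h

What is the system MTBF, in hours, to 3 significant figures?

Series of exponential components: λ_sys = Σ λ_i
λ_sys = 0.000160 + 0.00000440 + 0.0000870 + 0.00000160 = 2.5300e-04 /h
MTBF = 1 / λ_sys = 3950 h

3950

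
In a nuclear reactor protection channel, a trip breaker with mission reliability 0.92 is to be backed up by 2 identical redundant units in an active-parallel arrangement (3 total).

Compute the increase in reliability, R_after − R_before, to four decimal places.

R_before = 0.92
R_after = 1 − (1 − 0.92)^3 = 0.9995
ΔR = 0.9995 − 0.92 = 0.0795

0.0795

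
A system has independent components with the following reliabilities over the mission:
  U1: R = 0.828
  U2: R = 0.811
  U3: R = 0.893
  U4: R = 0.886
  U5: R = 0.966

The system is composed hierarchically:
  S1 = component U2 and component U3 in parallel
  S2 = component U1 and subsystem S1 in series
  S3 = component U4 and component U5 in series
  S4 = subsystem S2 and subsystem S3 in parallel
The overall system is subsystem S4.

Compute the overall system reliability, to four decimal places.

0.9728

Parallel (U2 and U3): 1 − (1 − 0.811000)(1 − 0.893000) = 0.979777
Series (U1 and [0.979777]): 0.828000 × 0.979777 = 0.811255
Series (U4 and U5): 0.886000 × 0.966000 = 0.855876
Parallel ([0.811255] and [0.855876]): 1 − (1 − 0.811255)(1 − 0.855876) = 0.9728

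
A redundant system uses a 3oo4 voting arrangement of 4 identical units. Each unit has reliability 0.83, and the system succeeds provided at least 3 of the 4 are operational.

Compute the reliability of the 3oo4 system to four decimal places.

0.8634

R = Σ_{i=3}^{4} C(4,i) p^i (1−p)^{4−i} with p = 0.83
C(4,3)·0.83^3·0.17^1 = 0.388815
C(4,4)·0.83^4·0.17^0 = 0.474583
Sum = 0.8634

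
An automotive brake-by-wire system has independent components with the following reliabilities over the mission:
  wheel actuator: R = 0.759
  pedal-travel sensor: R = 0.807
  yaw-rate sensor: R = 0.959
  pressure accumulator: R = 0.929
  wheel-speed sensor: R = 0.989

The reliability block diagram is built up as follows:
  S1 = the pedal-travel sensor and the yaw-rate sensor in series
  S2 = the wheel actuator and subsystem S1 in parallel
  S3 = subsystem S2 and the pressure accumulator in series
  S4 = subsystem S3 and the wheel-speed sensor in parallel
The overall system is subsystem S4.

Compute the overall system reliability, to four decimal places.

Series (pedal-travel sensor and yaw-rate sensor): 0.807000 × 0.959000 = 0.773913
Parallel (wheel actuator and [0.773913]): 1 − (1 − 0.759000)(1 − 0.773913) = 0.945513
Series ([0.945513] and pressure accumulator): 0.945513 × 0.929000 = 0.878382
Parallel ([0.878382] and wheel-speed sensor): 1 − (1 − 0.878382)(1 − 0.989000) = 0.9987

0.9987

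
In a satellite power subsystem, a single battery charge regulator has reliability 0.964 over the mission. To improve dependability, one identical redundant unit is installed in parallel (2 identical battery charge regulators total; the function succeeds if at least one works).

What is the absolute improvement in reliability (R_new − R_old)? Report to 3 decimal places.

0.035

R_before = 0.964
R_after = 1 − (1 − 0.964)^2 = 0.999
ΔR = 0.999 − 0.964 = 0.035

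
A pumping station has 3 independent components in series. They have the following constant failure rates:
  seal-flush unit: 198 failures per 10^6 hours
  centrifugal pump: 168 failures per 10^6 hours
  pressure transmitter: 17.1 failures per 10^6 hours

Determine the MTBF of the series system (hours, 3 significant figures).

Series of exponential components: λ_sys = Σ λ_i
λ_sys = 0.000198 + 0.000168 + 0.0000171 = 3.8310e-04 /h
MTBF = 1 / λ_sys = 2610 h

2610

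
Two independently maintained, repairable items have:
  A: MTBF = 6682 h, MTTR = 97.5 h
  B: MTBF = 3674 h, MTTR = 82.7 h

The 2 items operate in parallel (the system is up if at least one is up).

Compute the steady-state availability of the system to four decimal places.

A(A) = MTBF/(MTBF+MTTR) = 6682/(6682+97.5) = 0.985618
A(B) = MTBF/(MTBF+MTTR) = 3674/(3674+82.7) = 0.977986
Parallel availability: 1 − (1 − 0.985618)(1 − 0.977986) = 0.9997

0.9997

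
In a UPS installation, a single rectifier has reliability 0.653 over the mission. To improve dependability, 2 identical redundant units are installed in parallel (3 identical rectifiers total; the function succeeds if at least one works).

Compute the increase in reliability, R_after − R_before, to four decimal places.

R_before = 0.653
R_after = 1 − (1 − 0.653)^3 = 0.9582
ΔR = 0.9582 − 0.653 = 0.3052

0.3052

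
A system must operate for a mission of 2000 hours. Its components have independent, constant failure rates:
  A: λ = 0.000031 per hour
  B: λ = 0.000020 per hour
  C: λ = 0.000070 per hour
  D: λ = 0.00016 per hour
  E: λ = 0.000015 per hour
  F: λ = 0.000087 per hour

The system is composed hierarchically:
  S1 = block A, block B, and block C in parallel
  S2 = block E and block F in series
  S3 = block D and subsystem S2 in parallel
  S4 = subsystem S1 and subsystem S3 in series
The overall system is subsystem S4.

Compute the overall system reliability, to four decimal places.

0.9492

R(A) = exp(−0.000031 × 2000) = 0.939883
R(B) = exp(−0.000020 × 2000) = 0.960789
R(C) = exp(−0.000070 × 2000) = 0.869358
R(D) = exp(−0.00016 × 2000) = 0.726149
R(E) = exp(−0.000015 × 2000) = 0.970446
R(F) = exp(−0.000087 × 2000) = 0.840297
Parallel (A, B, and C): 1 − (1 − 0.939883)(1 − 0.960789)(1 − 0.869358) = 0.999692
Series (E and F): 0.970446 × 0.840297 = 0.815463
Parallel (D and [0.815463]): 1 − (1 − 0.726149)(1 − 0.815463) = 0.949464
Series ([0.999692] and [0.949464]): 0.999692 × 0.949464 = 0.9492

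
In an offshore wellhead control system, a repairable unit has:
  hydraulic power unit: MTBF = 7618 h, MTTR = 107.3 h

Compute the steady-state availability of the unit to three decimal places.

0.986

A(hydraulic power unit) = MTBF/(MTBF+MTTR) = 7618/(7618+107.3) = 0.986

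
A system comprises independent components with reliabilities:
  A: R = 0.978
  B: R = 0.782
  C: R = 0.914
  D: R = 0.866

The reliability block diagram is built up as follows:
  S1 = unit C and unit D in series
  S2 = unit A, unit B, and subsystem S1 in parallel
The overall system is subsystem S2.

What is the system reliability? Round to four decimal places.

Series (C and D): 0.914000 × 0.866000 = 0.791524
Parallel (A, B, and [0.791524]): 1 − (1 − 0.978000)(1 − 0.782000)(1 − 0.791524) = 0.9990

0.9990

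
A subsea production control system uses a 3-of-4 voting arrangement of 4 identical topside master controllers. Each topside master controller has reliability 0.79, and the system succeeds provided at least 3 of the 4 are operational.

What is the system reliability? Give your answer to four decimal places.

0.8037

R = Σ_{i=3}^{4} C(4,i) p^i (1−p)^{4−i} with p = 0.79
C(4,3)·0.79^3·0.21^1 = 0.414153
C(4,4)·0.79^4·0.21^0 = 0.389501
Sum = 0.8037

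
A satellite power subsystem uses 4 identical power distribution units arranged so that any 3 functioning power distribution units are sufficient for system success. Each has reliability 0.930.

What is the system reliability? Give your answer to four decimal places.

0.9733

R = Σ_{i=3}^{4} C(4,i) p^i (1−p)^{4−i} with p = 0.930
C(4,3)·0.930^3·0.070^1 = 0.225220
C(4,4)·0.930^4·0.070^0 = 0.748052
Sum = 0.9733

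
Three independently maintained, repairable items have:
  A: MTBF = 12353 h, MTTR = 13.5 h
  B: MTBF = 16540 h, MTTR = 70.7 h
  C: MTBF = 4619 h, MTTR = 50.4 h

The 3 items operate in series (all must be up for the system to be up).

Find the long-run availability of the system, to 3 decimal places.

0.984

A(A) = MTBF/(MTBF+MTTR) = 12353/(12353+13.5) = 0.998908
A(B) = MTBF/(MTBF+MTTR) = 16540/(16540+70.7) = 0.995744
A(C) = MTBF/(MTBF+MTTR) = 4619/(4619+50.4) = 0.989206
Series availability: 0.998908 × 0.995744 × 0.989206 = 0.984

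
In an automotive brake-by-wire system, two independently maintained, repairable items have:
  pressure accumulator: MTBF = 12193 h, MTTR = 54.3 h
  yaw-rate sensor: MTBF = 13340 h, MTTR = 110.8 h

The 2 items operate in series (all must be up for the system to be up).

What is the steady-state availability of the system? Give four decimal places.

0.9874

A(pressure accumulator) = MTBF/(MTBF+MTTR) = 12193/(12193+54.3) = 0.995566
A(yaw-rate sensor) = MTBF/(MTBF+MTTR) = 13340/(13340+110.8) = 0.991763
Series availability: 0.995566 × 0.991763 = 0.9874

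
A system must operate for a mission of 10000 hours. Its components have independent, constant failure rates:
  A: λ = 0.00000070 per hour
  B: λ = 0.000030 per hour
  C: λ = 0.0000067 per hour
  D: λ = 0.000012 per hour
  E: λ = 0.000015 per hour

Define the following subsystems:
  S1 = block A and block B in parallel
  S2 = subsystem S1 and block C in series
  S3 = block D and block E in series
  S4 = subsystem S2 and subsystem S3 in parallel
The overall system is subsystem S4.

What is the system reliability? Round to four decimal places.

R(A) = exp(−0.00000070 × 10000) = 0.993024
R(B) = exp(−0.000030 × 10000) = 0.740818
R(C) = exp(−0.0000067 × 10000) = 0.935195
R(D) = exp(−0.000012 × 10000) = 0.886920
R(E) = exp(−0.000015 × 10000) = 0.860708
Parallel (A and B): 1 − (1 − 0.993024)(1 − 0.740818) = 0.998192
Series ([0.998192] and C): 0.998192 × 0.935195 = 0.933504
Series (D and E): 0.886920 × 0.860708 = 0.763379
Parallel ([0.933504] and [0.763379]): 1 − (1 − 0.933504)(1 − 0.763379) = 0.9843

0.9843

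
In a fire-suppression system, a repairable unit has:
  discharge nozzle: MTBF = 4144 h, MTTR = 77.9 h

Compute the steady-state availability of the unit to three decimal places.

A(discharge nozzle) = MTBF/(MTBF+MTTR) = 4144/(4144+77.9) = 0.982

0.982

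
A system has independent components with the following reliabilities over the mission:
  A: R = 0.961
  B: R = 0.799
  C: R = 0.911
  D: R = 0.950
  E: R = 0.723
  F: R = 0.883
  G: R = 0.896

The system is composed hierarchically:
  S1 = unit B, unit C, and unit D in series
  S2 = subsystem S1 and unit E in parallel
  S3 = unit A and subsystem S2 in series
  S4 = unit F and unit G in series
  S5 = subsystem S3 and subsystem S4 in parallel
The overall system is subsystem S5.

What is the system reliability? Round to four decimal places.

Series (B, C, and D): 0.799000 × 0.911000 × 0.950000 = 0.691495
Parallel ([0.691495] and E): 1 − (1 − 0.691495)(1 − 0.723000) = 0.914544
Series (A and [0.914544]): 0.961000 × 0.914544 = 0.878877
Series (F and G): 0.883000 × 0.896000 = 0.791168
Parallel ([0.878877] and [0.791168]): 1 − (1 − 0.878877)(1 − 0.791168) = 0.9747

0.9747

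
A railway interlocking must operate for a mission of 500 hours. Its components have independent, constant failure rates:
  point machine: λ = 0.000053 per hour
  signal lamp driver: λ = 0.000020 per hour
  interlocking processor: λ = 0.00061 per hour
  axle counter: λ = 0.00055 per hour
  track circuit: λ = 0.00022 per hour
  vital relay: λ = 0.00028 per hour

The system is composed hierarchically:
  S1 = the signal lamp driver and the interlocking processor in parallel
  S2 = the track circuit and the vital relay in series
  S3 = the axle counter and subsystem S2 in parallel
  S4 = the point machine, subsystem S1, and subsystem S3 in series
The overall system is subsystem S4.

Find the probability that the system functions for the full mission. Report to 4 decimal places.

0.9196

R(point machine) = exp(−0.000053 × 500) = 0.973848
R(signal lamp driver) = exp(−0.000020 × 500) = 0.990050
R(interlocking processor) = exp(−0.00061 × 500) = 0.737123
R(axle counter) = exp(−0.00055 × 500) = 0.759572
R(track circuit) = exp(−0.00022 × 500) = 0.895834
R(vital relay) = exp(−0.00028 × 500) = 0.869358
Parallel (signal lamp driver and interlocking processor): 1 − (1 − 0.990050)(1 − 0.737123) = 0.997384
Series (track circuit and vital relay): 0.895834 × 0.869358 = 0.778800
Parallel (axle counter and [0.778800]): 1 − (1 − 0.759572)(1 − 0.778800) = 0.946817
Series (point machine, [0.997384], and [0.946817]): 0.973848 × 0.997384 × 0.946817 = 0.9196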